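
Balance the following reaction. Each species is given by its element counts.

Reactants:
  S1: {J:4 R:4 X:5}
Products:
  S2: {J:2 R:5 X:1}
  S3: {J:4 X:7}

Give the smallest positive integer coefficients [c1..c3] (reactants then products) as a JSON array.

Coefficients: [5, 4, 3]

J: 5·4 = 20 | 4·2+3·4 = 20
R: 5·4 = 20 | 4·5+3·0 = 20
X: 5·5 = 25 | 4·1+3·7 = 25
gcd(5,4,3) = 1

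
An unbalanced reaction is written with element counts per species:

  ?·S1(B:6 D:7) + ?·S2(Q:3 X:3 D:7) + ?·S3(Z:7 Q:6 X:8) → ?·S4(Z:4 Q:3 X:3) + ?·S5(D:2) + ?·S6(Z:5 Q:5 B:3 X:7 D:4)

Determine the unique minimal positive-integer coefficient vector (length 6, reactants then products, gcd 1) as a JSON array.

Coefficients: [3, 1, 6, 3, 2, 6]

Z: 3·0+1·0+6·7 = 42 | 3·4+2·0+6·5 = 42
Q: 3·0+1·3+6·6 = 39 | 3·3+2·0+6·5 = 39
B: 3·6+1·0+6·0 = 18 | 3·0+2·0+6·3 = 18
X: 3·0+1·3+6·8 = 51 | 3·3+2·0+6·7 = 51
D: 3·7+1·7+6·0 = 28 | 3·0+2·2+6·4 = 28
gcd(3,1,6,3,2,6) = 1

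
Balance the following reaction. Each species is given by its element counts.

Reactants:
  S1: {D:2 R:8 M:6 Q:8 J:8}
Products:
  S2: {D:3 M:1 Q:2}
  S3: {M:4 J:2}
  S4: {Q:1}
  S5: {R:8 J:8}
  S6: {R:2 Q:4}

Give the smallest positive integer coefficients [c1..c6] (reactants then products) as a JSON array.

Coefficients: [3, 2, 4, 4, 2, 4]

D: 3·2 = 6 | 2·3+4·0+4·0+2·0+4·0 = 6
R: 3·8 = 24 | 2·0+4·0+4·0+2·8+4·2 = 24
M: 3·6 = 18 | 2·1+4·4+4·0+2·0+4·0 = 18
Q: 3·8 = 24 | 2·2+4·0+4·1+2·0+4·4 = 24
J: 3·8 = 24 | 2·0+4·2+4·0+2·8+4·0 = 24
gcd(3,2,4,4,2,4) = 1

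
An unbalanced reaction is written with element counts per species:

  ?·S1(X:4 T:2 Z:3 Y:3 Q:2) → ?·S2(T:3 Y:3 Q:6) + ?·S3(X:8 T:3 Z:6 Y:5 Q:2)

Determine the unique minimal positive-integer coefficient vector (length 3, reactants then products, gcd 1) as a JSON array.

X: 6·4 = 24 | 1·0+3·8 = 24
T: 6·2 = 12 | 1·3+3·3 = 12
Z: 6·3 = 18 | 1·0+3·6 = 18
Y: 6·3 = 18 | 1·3+3·5 = 18
Q: 6·2 = 12 | 1·6+3·2 = 12
gcd(6,1,3) = 1

Coefficients: [6, 1, 3]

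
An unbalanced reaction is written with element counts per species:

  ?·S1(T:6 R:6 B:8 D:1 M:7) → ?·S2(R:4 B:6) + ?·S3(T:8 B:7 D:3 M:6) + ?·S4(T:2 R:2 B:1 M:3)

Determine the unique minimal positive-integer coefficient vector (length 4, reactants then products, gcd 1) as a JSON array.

T: 3·6 = 18 | 2·0+1·8+5·2 = 18
R: 3·6 = 18 | 2·4+1·0+5·2 = 18
B: 3·8 = 24 | 2·6+1·7+5·1 = 24
D: 3·1 = 3 | 2·0+1·3+5·0 = 3
M: 3·7 = 21 | 2·0+1·6+5·3 = 21
gcd(3,2,1,5) = 1

Coefficients: [3, 2, 1, 5]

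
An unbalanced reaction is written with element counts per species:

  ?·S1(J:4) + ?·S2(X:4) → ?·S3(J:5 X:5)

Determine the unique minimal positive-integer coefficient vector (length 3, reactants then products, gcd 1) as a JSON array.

J: 5·4+5·0 = 20 | 4·5 = 20
X: 5·0+5·4 = 20 | 4·5 = 20
gcd(5,5,4) = 1

Coefficients: [5, 5, 4]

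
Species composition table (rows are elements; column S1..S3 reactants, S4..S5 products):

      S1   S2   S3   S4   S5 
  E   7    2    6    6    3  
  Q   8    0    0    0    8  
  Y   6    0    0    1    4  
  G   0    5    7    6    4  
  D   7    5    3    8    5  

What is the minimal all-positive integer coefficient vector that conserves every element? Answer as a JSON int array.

Coefficients: [2, 5, 1, 4, 2]

E: 2·7+5·2+1·6 = 30 | 4·6+2·3 = 30
Q: 2·8+5·0+1·0 = 16 | 4·0+2·8 = 16
Y: 2·6+5·0+1·0 = 12 | 4·1+2·4 = 12
G: 2·0+5·5+1·7 = 32 | 4·6+2·4 = 32
D: 2·7+5·5+1·3 = 42 | 4·8+2·5 = 42
gcd(2,5,1,4,2) = 1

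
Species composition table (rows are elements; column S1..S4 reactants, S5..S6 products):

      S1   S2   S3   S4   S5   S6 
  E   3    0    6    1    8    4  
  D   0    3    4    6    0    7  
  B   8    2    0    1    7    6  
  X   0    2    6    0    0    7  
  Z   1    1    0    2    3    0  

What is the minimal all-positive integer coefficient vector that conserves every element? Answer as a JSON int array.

E: 5·3+2·0+4·6+1·1 = 40 | 3·8+4·4 = 40
D: 5·0+2·3+4·4+1·6 = 28 | 3·0+4·7 = 28
B: 5·8+2·2+4·0+1·1 = 45 | 3·7+4·6 = 45
X: 5·0+2·2+4·6+1·0 = 28 | 3·0+4·7 = 28
Z: 5·1+2·1+4·0+1·2 = 9 | 3·3+4·0 = 9
gcd(5,2,4,1,3,4) = 1

Coefficients: [5, 2, 4, 1, 3, 4]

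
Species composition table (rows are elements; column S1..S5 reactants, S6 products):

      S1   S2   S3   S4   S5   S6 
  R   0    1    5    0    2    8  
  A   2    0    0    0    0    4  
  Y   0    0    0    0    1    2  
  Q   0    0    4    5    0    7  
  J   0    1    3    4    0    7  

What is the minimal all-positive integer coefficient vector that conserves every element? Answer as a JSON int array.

Coefficients: [4, 3, 1, 2, 4, 2]

R: 4·0+3·1+1·5+2·0+4·2 = 16 | 2·8 = 16
A: 4·2+3·0+1·0+2·0+4·0 = 8 | 2·4 = 8
Y: 4·0+3·0+1·0+2·0+4·1 = 4 | 2·2 = 4
Q: 4·0+3·0+1·4+2·5+4·0 = 14 | 2·7 = 14
J: 4·0+3·1+1·3+2·4+4·0 = 14 | 2·7 = 14
gcd(4,3,1,2,4,2) = 1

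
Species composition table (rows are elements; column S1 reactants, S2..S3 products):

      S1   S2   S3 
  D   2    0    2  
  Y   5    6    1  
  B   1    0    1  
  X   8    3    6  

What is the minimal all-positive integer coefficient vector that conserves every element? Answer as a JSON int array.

D: 3·2 = 6 | 2·0+3·2 = 6
Y: 3·5 = 15 | 2·6+3·1 = 15
B: 3·1 = 3 | 2·0+3·1 = 3
X: 3·8 = 24 | 2·3+3·6 = 24
gcd(3,2,3) = 1

Coefficients: [3, 2, 3]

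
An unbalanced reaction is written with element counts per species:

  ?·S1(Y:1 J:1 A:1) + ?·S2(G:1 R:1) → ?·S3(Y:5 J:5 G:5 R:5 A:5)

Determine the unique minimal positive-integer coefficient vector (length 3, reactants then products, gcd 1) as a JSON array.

Coefficients: [5, 5, 1]

Y: 5·1+5·0 = 5 | 1·5 = 5
J: 5·1+5·0 = 5 | 1·5 = 5
G: 5·0+5·1 = 5 | 1·5 = 5
R: 5·0+5·1 = 5 | 1·5 = 5
A: 5·1+5·0 = 5 | 1·5 = 5
gcd(5,5,1) = 1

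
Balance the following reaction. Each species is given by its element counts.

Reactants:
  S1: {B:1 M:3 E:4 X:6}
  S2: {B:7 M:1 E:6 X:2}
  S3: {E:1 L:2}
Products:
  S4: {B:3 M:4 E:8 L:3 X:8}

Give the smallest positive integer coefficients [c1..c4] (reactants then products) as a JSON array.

Coefficients: [5, 1, 6, 4]

B: 5·1+1·7+6·0 = 12 | 4·3 = 12
M: 5·3+1·1+6·0 = 16 | 4·4 = 16
E: 5·4+1·6+6·1 = 32 | 4·8 = 32
L: 5·0+1·0+6·2 = 12 | 4·3 = 12
X: 5·6+1·2+6·0 = 32 | 4·8 = 32
gcd(5,1,6,4) = 1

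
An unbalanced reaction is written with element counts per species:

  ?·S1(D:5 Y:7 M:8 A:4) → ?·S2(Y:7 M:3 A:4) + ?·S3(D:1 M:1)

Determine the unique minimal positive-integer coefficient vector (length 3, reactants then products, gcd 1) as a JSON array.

Coefficients: [1, 1, 5]

D: 1·5 = 5 | 1·0+5·1 = 5
Y: 1·7 = 7 | 1·7+5·0 = 7
M: 1·8 = 8 | 1·3+5·1 = 8
A: 1·4 = 4 | 1·4+5·0 = 4
gcd(1,1,5) = 1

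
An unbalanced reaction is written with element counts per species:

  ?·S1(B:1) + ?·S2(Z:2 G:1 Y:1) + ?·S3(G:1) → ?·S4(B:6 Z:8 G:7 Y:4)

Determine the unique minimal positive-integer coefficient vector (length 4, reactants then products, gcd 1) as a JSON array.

B: 6·1+4·0+3·0 = 6 | 1·6 = 6
Z: 6·0+4·2+3·0 = 8 | 1·8 = 8
G: 6·0+4·1+3·1 = 7 | 1·7 = 7
Y: 6·0+4·1+3·0 = 4 | 1·4 = 4
gcd(6,4,3,1) = 1

Coefficients: [6, 4, 3, 1]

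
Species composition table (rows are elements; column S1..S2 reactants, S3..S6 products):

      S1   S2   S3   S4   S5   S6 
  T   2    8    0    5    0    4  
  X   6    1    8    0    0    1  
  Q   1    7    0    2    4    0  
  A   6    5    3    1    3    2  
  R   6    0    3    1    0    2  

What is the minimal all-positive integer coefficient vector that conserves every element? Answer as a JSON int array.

T: 3·2+3·8 = 30 | 2·0+2·5+5·0+5·4 = 30
X: 3·6+3·1 = 21 | 2·8+2·0+5·0+5·1 = 21
Q: 3·1+3·7 = 24 | 2·0+2·2+5·4+5·0 = 24
A: 3·6+3·5 = 33 | 2·3+2·1+5·3+5·2 = 33
R: 3·6+3·0 = 18 | 2·3+2·1+5·0+5·2 = 18
gcd(3,3,2,2,5,5) = 1

Coefficients: [3, 3, 2, 2, 5, 5]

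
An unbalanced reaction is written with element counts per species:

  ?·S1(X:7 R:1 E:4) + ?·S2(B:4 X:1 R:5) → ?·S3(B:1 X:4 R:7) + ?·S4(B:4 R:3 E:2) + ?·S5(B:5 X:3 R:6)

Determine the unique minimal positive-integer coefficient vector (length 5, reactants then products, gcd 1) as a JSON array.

Coefficients: [1, 6, 1, 2, 3]

B: 1·0+6·4 = 24 | 1·1+2·4+3·5 = 24
X: 1·7+6·1 = 13 | 1·4+2·0+3·3 = 13
R: 1·1+6·5 = 31 | 1·7+2·3+3·6 = 31
E: 1·4+6·0 = 4 | 1·0+2·2+3·0 = 4
gcd(1,6,1,2,3) = 1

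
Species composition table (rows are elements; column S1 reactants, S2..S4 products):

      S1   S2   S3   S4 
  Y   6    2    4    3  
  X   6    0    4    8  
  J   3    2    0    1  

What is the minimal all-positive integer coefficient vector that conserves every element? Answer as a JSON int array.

Y: 4·6 = 24 | 5·2+2·4+2·3 = 24
X: 4·6 = 24 | 5·0+2·4+2·8 = 24
J: 4·3 = 12 | 5·2+2·0+2·1 = 12
gcd(4,5,2,2) = 1

Coefficients: [4, 5, 2, 2]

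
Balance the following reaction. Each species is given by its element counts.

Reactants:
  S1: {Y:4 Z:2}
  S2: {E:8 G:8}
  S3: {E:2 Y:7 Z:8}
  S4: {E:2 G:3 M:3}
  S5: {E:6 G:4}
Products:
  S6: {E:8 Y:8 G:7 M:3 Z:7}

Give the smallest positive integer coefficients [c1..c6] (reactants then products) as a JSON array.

Coefficients: [5, 2, 4, 6, 2, 6]

E: 5·0+2·8+4·2+6·2+2·6 = 48 | 6·8 = 48
Y: 5·4+2·0+4·7+6·0+2·0 = 48 | 6·8 = 48
G: 5·0+2·8+4·0+6·3+2·4 = 42 | 6·7 = 42
M: 5·0+2·0+4·0+6·3+2·0 = 18 | 6·3 = 18
Z: 5·2+2·0+4·8+6·0+2·0 = 42 | 6·7 = 42
gcd(5,2,4,6,2,6) = 1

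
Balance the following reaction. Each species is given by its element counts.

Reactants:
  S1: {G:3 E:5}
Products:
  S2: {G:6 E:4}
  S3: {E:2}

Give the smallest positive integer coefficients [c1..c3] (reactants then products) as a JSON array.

G: 2·3 = 6 | 1·6+3·0 = 6
E: 2·5 = 10 | 1·4+3·2 = 10
gcd(2,1,3) = 1

Coefficients: [2, 1, 3]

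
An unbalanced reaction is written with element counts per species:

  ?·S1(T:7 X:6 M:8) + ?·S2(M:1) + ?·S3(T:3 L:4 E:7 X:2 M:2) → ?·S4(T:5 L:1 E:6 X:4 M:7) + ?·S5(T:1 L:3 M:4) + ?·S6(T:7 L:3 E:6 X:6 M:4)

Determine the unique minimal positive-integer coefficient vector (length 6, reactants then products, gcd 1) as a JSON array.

Coefficients: [4, 5, 6, 3, 3, 4]

T: 4·7+5·0+6·3 = 46 | 3·5+3·1+4·7 = 46
L: 4·0+5·0+6·4 = 24 | 3·1+3·3+4·3 = 24
E: 4·0+5·0+6·7 = 42 | 3·6+3·0+4·6 = 42
X: 4·6+5·0+6·2 = 36 | 3·4+3·0+4·6 = 36
M: 4·8+5·1+6·2 = 49 | 3·7+3·4+4·4 = 49
gcd(4,5,6,3,3,4) = 1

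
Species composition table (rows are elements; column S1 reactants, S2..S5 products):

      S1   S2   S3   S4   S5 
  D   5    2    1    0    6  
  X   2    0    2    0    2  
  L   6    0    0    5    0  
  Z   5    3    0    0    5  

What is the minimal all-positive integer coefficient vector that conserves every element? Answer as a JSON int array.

D: 5·5 = 25 | 5·2+3·1+6·0+2·6 = 25
X: 5·2 = 10 | 5·0+3·2+6·0+2·2 = 10
L: 5·6 = 30 | 5·0+3·0+6·5+2·0 = 30
Z: 5·5 = 25 | 5·3+3·0+6·0+2·5 = 25
gcd(5,5,3,6,2) = 1

Coefficients: [5, 5, 3, 6, 2]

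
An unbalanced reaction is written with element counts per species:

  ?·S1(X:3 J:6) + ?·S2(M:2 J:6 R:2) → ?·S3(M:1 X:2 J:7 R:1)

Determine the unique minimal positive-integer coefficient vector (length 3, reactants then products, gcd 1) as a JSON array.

Coefficients: [4, 3, 6]

M: 4·0+3·2 = 6 | 6·1 = 6
X: 4·3+3·0 = 12 | 6·2 = 12
J: 4·6+3·6 = 42 | 6·7 = 42
R: 4·0+3·2 = 6 | 6·1 = 6
gcd(4,3,6) = 1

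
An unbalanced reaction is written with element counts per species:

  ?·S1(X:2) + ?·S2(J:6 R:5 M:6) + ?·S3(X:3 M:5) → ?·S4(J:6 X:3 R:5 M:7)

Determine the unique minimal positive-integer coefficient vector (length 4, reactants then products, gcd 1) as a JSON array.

Coefficients: [6, 5, 1, 5]

J: 6·0+5·6+1·0 = 30 | 5·6 = 30
X: 6·2+5·0+1·3 = 15 | 5·3 = 15
R: 6·0+5·5+1·0 = 25 | 5·5 = 25
M: 6·0+5·6+1·5 = 35 | 5·7 = 35
gcd(6,5,1,5) = 1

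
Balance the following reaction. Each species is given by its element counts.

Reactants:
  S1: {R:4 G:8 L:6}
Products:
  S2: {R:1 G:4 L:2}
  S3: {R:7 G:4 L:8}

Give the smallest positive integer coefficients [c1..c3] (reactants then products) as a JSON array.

Coefficients: [3, 5, 1]

R: 3·4 = 12 | 5·1+1·7 = 12
G: 3·8 = 24 | 5·4+1·4 = 24
L: 3·6 = 18 | 5·2+1·8 = 18
gcd(3,5,1) = 1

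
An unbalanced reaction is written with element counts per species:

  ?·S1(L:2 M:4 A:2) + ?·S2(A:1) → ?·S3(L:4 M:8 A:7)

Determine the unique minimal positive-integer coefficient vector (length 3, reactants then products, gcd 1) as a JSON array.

Coefficients: [2, 3, 1]

L: 2·2+3·0 = 4 | 1·4 = 4
M: 2·4+3·0 = 8 | 1·8 = 8
A: 2·2+3·1 = 7 | 1·7 = 7
gcd(2,3,1) = 1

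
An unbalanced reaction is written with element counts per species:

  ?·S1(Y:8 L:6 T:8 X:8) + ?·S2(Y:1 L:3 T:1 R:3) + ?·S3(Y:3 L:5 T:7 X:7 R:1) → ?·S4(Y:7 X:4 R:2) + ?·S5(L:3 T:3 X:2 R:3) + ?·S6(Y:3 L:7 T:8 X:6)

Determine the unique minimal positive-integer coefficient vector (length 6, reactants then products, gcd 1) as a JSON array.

Y: 2·8+5·1+6·3 = 39 | 3·7+5·0+6·3 = 39
L: 2·6+5·3+6·5 = 57 | 3·0+5·3+6·7 = 57
T: 2·8+5·1+6·7 = 63 | 3·0+5·3+6·8 = 63
X: 2·8+5·0+6·7 = 58 | 3·4+5·2+6·6 = 58
R: 2·0+5·3+6·1 = 21 | 3·2+5·3+6·0 = 21
gcd(2,5,6,3,5,6) = 1

Coefficients: [2, 5, 6, 3, 5, 6]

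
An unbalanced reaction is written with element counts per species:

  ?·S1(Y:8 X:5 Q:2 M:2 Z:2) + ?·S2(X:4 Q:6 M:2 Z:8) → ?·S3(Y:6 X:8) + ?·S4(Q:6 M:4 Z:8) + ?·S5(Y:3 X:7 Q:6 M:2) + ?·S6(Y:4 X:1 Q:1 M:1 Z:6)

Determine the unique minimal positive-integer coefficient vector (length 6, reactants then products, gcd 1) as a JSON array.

Y: 6·8+5·0 = 48 | 2·6+2·0+4·3+6·4 = 48
X: 6·5+5·4 = 50 | 2·8+2·0+4·7+6·1 = 50
Q: 6·2+5·6 = 42 | 2·0+2·6+4·6+6·1 = 42
M: 6·2+5·2 = 22 | 2·0+2·4+4·2+6·1 = 22
Z: 6·2+5·8 = 52 | 2·0+2·8+4·0+6·6 = 52
gcd(6,5,2,2,4,6) = 1

Coefficients: [6, 5, 2, 2, 4, 6]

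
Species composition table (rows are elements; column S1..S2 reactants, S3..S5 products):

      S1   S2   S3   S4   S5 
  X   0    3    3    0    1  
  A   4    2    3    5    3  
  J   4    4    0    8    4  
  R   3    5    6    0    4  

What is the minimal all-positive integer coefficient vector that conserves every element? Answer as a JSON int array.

Coefficients: [5, 3, 1, 1, 6]

X: 5·0+3·3 = 9 | 1·3+1·0+6·1 = 9
A: 5·4+3·2 = 26 | 1·3+1·5+6·3 = 26
J: 5·4+3·4 = 32 | 1·0+1·8+6·4 = 32
R: 5·3+3·5 = 30 | 1·6+1·0+6·4 = 30
gcd(5,3,1,1,6) = 1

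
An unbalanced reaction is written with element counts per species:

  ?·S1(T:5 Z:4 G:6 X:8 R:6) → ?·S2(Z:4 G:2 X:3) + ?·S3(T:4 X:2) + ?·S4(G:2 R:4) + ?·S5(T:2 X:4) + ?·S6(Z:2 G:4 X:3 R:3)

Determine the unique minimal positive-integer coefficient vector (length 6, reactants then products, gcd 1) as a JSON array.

Coefficients: [6, 4, 6, 6, 3, 4]

T: 6·5 = 30 | 4·0+6·4+6·0+3·2+4·0 = 30
Z: 6·4 = 24 | 4·4+6·0+6·0+3·0+4·2 = 24
G: 6·6 = 36 | 4·2+6·0+6·2+3·0+4·4 = 36
X: 6·8 = 48 | 4·3+6·2+6·0+3·4+4·3 = 48
R: 6·6 = 36 | 4·0+6·0+6·4+3·0+4·3 = 36
gcd(6,4,6,6,3,4) = 1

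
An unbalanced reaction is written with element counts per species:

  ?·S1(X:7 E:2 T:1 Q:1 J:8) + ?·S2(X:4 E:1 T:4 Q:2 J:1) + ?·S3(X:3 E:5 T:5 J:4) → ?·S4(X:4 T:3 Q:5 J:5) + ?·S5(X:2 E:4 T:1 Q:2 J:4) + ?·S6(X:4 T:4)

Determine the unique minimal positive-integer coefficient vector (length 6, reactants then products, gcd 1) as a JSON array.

X: 1·7+5·4+1·3 = 30 | 1·4+3·2+5·4 = 30
E: 1·2+5·1+1·5 = 12 | 1·0+3·4+5·0 = 12
T: 1·1+5·4+1·5 = 26 | 1·3+3·1+5·4 = 26
Q: 1·1+5·2+1·0 = 11 | 1·5+3·2+5·0 = 11
J: 1·8+5·1+1·4 = 17 | 1·5+3·4+5·0 = 17
gcd(1,5,1,1,3,5) = 1

Coefficients: [1, 5, 1, 1, 3, 5]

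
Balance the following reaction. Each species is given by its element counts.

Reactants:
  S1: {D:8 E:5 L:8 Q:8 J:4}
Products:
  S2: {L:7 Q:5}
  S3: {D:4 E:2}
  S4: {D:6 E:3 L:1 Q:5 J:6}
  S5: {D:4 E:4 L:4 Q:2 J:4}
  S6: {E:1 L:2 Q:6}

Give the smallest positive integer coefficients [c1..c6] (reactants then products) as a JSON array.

D: 5·8 = 40 | 4·0+5·4+2·6+2·4+1·0 = 40
E: 5·5 = 25 | 4·0+5·2+2·3+2·4+1·1 = 25
L: 5·8 = 40 | 4·7+5·0+2·1+2·4+1·2 = 40
Q: 5·8 = 40 | 4·5+5·0+2·5+2·2+1·6 = 40
J: 5·4 = 20 | 4·0+5·0+2·6+2·4+1·0 = 20
gcd(5,4,5,2,2,1) = 1

Coefficients: [5, 4, 5, 2, 2, 1]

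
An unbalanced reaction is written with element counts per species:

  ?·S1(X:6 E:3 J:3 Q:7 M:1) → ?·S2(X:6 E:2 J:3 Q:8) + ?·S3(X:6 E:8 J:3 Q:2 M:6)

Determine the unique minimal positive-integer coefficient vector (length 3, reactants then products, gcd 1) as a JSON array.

X: 6·6 = 36 | 5·6+1·6 = 36
E: 6·3 = 18 | 5·2+1·8 = 18
J: 6·3 = 18 | 5·3+1·3 = 18
Q: 6·7 = 42 | 5·8+1·2 = 42
M: 6·1 = 6 | 5·0+1·6 = 6
gcd(6,5,1) = 1

Coefficients: [6, 5, 1]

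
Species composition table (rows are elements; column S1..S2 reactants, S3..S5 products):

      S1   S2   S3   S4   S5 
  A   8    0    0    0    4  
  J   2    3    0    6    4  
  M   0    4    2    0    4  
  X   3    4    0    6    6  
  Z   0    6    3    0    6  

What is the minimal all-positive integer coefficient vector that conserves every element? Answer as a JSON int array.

A: 2·8+6·0 = 16 | 4·0+1·0+4·4 = 16
J: 2·2+6·3 = 22 | 4·0+1·6+4·4 = 22
M: 2·0+6·4 = 24 | 4·2+1·0+4·4 = 24
X: 2·3+6·4 = 30 | 4·0+1·6+4·6 = 30
Z: 2·0+6·6 = 36 | 4·3+1·0+4·6 = 36
gcd(2,6,4,1,4) = 1

Coefficients: [2, 6, 4, 1, 4]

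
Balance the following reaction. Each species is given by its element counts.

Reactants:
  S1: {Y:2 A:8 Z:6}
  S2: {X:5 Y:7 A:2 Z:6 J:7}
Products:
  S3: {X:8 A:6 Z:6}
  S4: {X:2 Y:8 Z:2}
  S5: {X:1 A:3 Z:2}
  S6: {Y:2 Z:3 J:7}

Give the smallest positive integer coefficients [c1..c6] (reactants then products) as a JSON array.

X: 2·0+4·5 = 20 | 1·8+3·2+6·1+4·0 = 20
Y: 2·2+4·7 = 32 | 1·0+3·8+6·0+4·2 = 32
A: 2·8+4·2 = 24 | 1·6+3·0+6·3+4·0 = 24
Z: 2·6+4·6 = 36 | 1·6+3·2+6·2+4·3 = 36
J: 2·0+4·7 = 28 | 1·0+3·0+6·0+4·7 = 28
gcd(2,4,1,3,6,4) = 1

Coefficients: [2, 4, 1, 3, 6, 4]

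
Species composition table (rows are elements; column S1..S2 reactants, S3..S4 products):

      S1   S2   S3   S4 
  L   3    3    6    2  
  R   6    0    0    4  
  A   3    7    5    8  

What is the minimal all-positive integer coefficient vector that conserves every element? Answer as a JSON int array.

Coefficients: [2, 4, 2, 3]

L: 2·3+4·3 = 18 | 2·6+3·2 = 18
R: 2·6+4·0 = 12 | 2·0+3·4 = 12
A: 2·3+4·7 = 34 | 2·5+3·8 = 34
gcd(2,4,2,3) = 1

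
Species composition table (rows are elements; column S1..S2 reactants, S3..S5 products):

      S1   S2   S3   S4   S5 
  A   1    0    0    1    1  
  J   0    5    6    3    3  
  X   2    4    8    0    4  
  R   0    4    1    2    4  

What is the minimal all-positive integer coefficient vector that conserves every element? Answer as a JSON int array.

A: 6·1+6·0 = 6 | 2·0+1·1+5·1 = 6
J: 6·0+6·5 = 30 | 2·6+1·3+5·3 = 30
X: 6·2+6·4 = 36 | 2·8+1·0+5·4 = 36
R: 6·0+6·4 = 24 | 2·1+1·2+5·4 = 24
gcd(6,6,2,1,5) = 1

Coefficients: [6, 6, 2, 1, 5]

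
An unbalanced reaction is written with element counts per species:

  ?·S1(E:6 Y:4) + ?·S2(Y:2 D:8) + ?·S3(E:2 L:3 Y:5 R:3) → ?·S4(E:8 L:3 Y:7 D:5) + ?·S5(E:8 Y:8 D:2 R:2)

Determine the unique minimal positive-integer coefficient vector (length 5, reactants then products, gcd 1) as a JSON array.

Coefficients: [6, 2, 2, 2, 3]

E: 6·6+2·0+2·2 = 40 | 2·8+3·8 = 40
L: 6·0+2·0+2·3 = 6 | 2·3+3·0 = 6
Y: 6·4+2·2+2·5 = 38 | 2·7+3·8 = 38
D: 6·0+2·8+2·0 = 16 | 2·5+3·2 = 16
R: 6·0+2·0+2·3 = 6 | 2·0+3·2 = 6
gcd(6,2,2,2,3) = 1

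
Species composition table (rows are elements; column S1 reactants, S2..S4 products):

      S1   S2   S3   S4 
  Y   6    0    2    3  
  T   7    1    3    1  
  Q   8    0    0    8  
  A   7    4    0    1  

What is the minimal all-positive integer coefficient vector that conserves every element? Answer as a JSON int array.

Y: 2·6 = 12 | 3·0+3·2+2·3 = 12
T: 2·7 = 14 | 3·1+3·3+2·1 = 14
Q: 2·8 = 16 | 3·0+3·0+2·8 = 16
A: 2·7 = 14 | 3·4+3·0+2·1 = 14
gcd(2,3,3,2) = 1

Coefficients: [2, 3, 3, 2]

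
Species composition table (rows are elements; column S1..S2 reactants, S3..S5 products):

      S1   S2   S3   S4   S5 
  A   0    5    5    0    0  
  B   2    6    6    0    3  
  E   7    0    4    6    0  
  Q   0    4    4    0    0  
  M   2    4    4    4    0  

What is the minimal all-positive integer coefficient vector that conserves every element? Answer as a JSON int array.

Coefficients: [6, 6, 6, 3, 4]

A: 6·0+6·5 = 30 | 6·5+3·0+4·0 = 30
B: 6·2+6·6 = 48 | 6·6+3·0+4·3 = 48
E: 6·7+6·0 = 42 | 6·4+3·6+4·0 = 42
Q: 6·0+6·4 = 24 | 6·4+3·0+4·0 = 24
M: 6·2+6·4 = 36 | 6·4+3·4+4·0 = 36
gcd(6,6,6,3,4) = 1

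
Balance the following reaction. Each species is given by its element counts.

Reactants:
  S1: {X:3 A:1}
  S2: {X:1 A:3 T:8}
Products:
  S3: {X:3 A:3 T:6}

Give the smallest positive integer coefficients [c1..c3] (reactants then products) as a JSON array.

X: 3·3+3·1 = 12 | 4·3 = 12
A: 3·1+3·3 = 12 | 4·3 = 12
T: 3·0+3·8 = 24 | 4·6 = 24
gcd(3,3,4) = 1

Coefficients: [3, 3, 4]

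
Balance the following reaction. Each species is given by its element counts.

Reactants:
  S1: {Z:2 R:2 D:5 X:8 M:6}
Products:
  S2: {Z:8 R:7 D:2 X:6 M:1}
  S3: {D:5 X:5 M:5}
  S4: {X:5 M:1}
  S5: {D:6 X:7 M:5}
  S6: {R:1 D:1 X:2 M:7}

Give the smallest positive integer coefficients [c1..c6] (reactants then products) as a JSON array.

Z: 4·2 = 8 | 1·8+1·0+1·0+2·0+1·0 = 8
R: 4·2 = 8 | 1·7+1·0+1·0+2·0+1·1 = 8
D: 4·5 = 20 | 1·2+1·5+1·0+2·6+1·1 = 20
X: 4·8 = 32 | 1·6+1·5+1·5+2·7+1·2 = 32
M: 4·6 = 24 | 1·1+1·5+1·1+2·5+1·7 = 24
gcd(4,1,1,1,2,1) = 1

Coefficients: [4, 1, 1, 1, 2, 1]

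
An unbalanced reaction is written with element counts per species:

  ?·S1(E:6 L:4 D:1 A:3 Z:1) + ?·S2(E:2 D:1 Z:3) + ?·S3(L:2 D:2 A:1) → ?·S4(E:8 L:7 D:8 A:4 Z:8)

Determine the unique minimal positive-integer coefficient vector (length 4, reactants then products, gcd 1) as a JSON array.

Coefficients: [1, 5, 5, 2]

E: 1·6+5·2+5·0 = 16 | 2·8 = 16
L: 1·4+5·0+5·2 = 14 | 2·7 = 14
D: 1·1+5·1+5·2 = 16 | 2·8 = 16
A: 1·3+5·0+5·1 = 8 | 2·4 = 8
Z: 1·1+5·3+5·0 = 16 | 2·8 = 16
gcd(1,5,5,2) = 1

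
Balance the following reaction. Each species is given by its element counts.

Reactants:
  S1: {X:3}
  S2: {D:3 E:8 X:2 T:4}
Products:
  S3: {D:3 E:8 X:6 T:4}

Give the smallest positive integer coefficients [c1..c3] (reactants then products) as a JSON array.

Coefficients: [4, 3, 3]

D: 4·0+3·3 = 9 | 3·3 = 9
E: 4·0+3·8 = 24 | 3·8 = 24
X: 4·3+3·2 = 18 | 3·6 = 18
T: 4·0+3·4 = 12 | 3·4 = 12
gcd(4,3,3) = 1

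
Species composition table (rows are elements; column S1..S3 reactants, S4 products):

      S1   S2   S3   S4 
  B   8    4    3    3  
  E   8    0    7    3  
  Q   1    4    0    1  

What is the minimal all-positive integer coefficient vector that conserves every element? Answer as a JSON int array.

Coefficients: [1, 1, 1, 5]

B: 1·8+1·4+1·3 = 15 | 5·3 = 15
E: 1·8+1·0+1·7 = 15 | 5·3 = 15
Q: 1·1+1·4+1·0 = 5 | 5·1 = 5
gcd(1,1,1,5) = 1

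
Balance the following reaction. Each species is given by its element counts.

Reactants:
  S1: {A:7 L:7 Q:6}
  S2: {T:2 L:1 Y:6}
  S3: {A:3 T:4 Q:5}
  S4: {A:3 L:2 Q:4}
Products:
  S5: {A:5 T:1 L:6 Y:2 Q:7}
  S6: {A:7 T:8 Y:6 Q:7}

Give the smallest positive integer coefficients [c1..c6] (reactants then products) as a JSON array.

A: 3·7+5·0+5·3+5·3 = 51 | 6·5+3·7 = 51
T: 3·0+5·2+5·4+5·0 = 30 | 6·1+3·8 = 30
L: 3·7+5·1+5·0+5·2 = 36 | 6·6+3·0 = 36
Y: 3·0+5·6+5·0+5·0 = 30 | 6·2+3·6 = 30
Q: 3·6+5·0+5·5+5·4 = 63 | 6·7+3·7 = 63
gcd(3,5,5,5,6,3) = 1

Coefficients: [3, 5, 5, 5, 6, 3]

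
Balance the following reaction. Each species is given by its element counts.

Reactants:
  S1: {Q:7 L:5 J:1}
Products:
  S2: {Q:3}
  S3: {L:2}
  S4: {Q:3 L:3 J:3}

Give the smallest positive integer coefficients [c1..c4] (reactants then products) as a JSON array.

Coefficients: [3, 6, 6, 1]

Q: 3·7 = 21 | 6·3+6·0+1·3 = 21
L: 3·5 = 15 | 6·0+6·2+1·3 = 15
J: 3·1 = 3 | 6·0+6·0+1·3 = 3
gcd(3,6,6,1) = 1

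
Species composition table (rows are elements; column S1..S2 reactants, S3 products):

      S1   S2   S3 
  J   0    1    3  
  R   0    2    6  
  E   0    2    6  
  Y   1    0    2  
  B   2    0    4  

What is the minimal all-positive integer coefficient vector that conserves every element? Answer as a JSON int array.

Coefficients: [2, 3, 1]

J: 2·0+3·1 = 3 | 1·3 = 3
R: 2·0+3·2 = 6 | 1·6 = 6
E: 2·0+3·2 = 6 | 1·6 = 6
Y: 2·1+3·0 = 2 | 1·2 = 2
B: 2·2+3·0 = 4 | 1·4 = 4
gcd(2,3,1) = 1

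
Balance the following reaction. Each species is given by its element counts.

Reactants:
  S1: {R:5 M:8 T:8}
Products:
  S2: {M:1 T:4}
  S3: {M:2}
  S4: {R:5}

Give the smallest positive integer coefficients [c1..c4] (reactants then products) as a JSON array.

Coefficients: [1, 2, 3, 1]

R: 1·5 = 5 | 2·0+3·0+1·5 = 5
M: 1·8 = 8 | 2·1+3·2+1·0 = 8
T: 1·8 = 8 | 2·4+3·0+1·0 = 8
gcd(1,2,3,1) = 1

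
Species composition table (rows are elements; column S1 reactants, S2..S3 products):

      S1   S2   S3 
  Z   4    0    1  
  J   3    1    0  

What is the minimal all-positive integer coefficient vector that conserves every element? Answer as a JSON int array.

Coefficients: [1, 3, 4]

Z: 1·4 = 4 | 3·0+4·1 = 4
J: 1·3 = 3 | 3·1+4·0 = 3
gcd(1,3,4) = 1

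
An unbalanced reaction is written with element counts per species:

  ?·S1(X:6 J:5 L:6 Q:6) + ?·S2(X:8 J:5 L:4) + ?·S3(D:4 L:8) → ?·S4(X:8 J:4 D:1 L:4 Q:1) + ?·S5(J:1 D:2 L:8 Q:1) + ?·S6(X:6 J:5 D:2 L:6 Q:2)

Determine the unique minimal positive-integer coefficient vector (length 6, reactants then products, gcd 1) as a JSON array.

Coefficients: [1, 2, 2, 2, 2, 1]

X: 1·6+2·8+2·0 = 22 | 2·8+2·0+1·6 = 22
J: 1·5+2·5+2·0 = 15 | 2·4+2·1+1·5 = 15
D: 1·0+2·0+2·4 = 8 | 2·1+2·2+1·2 = 8
L: 1·6+2·4+2·8 = 30 | 2·4+2·8+1·6 = 30
Q: 1·6+2·0+2·0 = 6 | 2·1+2·1+1·2 = 6
gcd(1,2,2,2,2,1) = 1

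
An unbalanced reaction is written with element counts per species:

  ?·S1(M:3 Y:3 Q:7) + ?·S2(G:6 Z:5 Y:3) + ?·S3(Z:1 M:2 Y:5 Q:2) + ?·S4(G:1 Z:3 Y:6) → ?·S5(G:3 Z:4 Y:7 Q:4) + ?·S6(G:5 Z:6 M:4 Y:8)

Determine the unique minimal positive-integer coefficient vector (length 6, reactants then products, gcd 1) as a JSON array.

G: 2·0+3·6+1·0+4·1 = 22 | 4·3+2·5 = 22
Z: 2·0+3·5+1·1+4·3 = 28 | 4·4+2·6 = 28
M: 2·3+3·0+1·2+4·0 = 8 | 4·0+2·4 = 8
Y: 2·3+3·3+1·5+4·6 = 44 | 4·7+2·8 = 44
Q: 2·7+3·0+1·2+4·0 = 16 | 4·4+2·0 = 16
gcd(2,3,1,4,4,2) = 1

Coefficients: [2, 3, 1, 4, 4, 2]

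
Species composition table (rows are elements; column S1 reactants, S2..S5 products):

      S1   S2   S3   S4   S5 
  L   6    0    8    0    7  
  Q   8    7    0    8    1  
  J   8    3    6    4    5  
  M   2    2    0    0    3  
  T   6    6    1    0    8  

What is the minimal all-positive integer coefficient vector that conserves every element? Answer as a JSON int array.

L: 5·6 = 30 | 2·0+2·8+3·0+2·7 = 30
Q: 5·8 = 40 | 2·7+2·0+3·8+2·1 = 40
J: 5·8 = 40 | 2·3+2·6+3·4+2·5 = 40
M: 5·2 = 10 | 2·2+2·0+3·0+2·3 = 10
T: 5·6 = 30 | 2·6+2·1+3·0+2·8 = 30
gcd(5,2,2,3,2) = 1

Coefficients: [5, 2, 2, 3, 2]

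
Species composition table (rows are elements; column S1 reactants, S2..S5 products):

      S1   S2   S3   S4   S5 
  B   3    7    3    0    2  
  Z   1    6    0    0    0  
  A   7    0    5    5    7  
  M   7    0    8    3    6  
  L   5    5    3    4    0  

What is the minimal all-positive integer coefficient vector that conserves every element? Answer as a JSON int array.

B: 6·3 = 18 | 1·7+3·3+4·0+1·2 = 18
Z: 6·1 = 6 | 1·6+3·0+4·0+1·0 = 6
A: 6·7 = 42 | 1·0+3·5+4·5+1·7 = 42
M: 6·7 = 42 | 1·0+3·8+4·3+1·6 = 42
L: 6·5 = 30 | 1·5+3·3+4·4+1·0 = 30
gcd(6,1,3,4,1) = 1

Coefficients: [6, 1, 3, 4, 1]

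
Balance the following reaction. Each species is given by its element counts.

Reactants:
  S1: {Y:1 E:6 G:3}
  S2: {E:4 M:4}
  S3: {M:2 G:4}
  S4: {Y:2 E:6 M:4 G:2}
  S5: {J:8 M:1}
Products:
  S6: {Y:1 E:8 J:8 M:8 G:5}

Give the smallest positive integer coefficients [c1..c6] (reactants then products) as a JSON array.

Y: 2·1+6·0+5·0+2·2+6·0 = 6 | 6·1 = 6
E: 2·6+6·4+5·0+2·6+6·0 = 48 | 6·8 = 48
J: 2·0+6·0+5·0+2·0+6·8 = 48 | 6·8 = 48
M: 2·0+6·4+5·2+2·4+6·1 = 48 | 6·8 = 48
G: 2·3+6·0+5·4+2·2+6·0 = 30 | 6·5 = 30
gcd(2,6,5,2,6,6) = 1

Coefficients: [2, 6, 5, 2, 6, 6]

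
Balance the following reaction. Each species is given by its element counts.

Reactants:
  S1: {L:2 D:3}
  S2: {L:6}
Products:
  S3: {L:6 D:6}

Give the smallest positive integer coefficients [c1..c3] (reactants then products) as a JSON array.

L: 6·2+1·6 = 18 | 3·6 = 18
D: 6·3+1·0 = 18 | 3·6 = 18
gcd(6,1,3) = 1

Coefficients: [6, 1, 3]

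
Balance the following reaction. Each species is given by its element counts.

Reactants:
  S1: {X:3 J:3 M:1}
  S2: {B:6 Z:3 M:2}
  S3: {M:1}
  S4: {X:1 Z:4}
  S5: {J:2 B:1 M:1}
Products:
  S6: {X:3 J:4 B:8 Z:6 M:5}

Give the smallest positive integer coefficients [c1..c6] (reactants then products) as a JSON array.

Coefficients: [4, 6, 5, 3, 4, 5]

X: 4·3+6·0+5·0+3·1+4·0 = 15 | 5·3 = 15
J: 4·3+6·0+5·0+3·0+4·2 = 20 | 5·4 = 20
B: 4·0+6·6+5·0+3·0+4·1 = 40 | 5·8 = 40
Z: 4·0+6·3+5·0+3·4+4·0 = 30 | 5·6 = 30
M: 4·1+6·2+5·1+3·0+4·1 = 25 | 5·5 = 25
gcd(4,6,5,3,4,5) = 1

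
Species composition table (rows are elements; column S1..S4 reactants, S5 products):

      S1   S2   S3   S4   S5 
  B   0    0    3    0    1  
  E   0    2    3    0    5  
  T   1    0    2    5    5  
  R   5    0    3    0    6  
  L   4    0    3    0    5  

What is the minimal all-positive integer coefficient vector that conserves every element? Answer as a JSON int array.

Coefficients: [3, 6, 1, 2, 3]

B: 3·0+6·0+1·3+2·0 = 3 | 3·1 = 3
E: 3·0+6·2+1·3+2·0 = 15 | 3·5 = 15
T: 3·1+6·0+1·2+2·5 = 15 | 3·5 = 15
R: 3·5+6·0+1·3+2·0 = 18 | 3·6 = 18
L: 3·4+6·0+1·3+2·0 = 15 | 3·5 = 15
gcd(3,6,1,2,3) = 1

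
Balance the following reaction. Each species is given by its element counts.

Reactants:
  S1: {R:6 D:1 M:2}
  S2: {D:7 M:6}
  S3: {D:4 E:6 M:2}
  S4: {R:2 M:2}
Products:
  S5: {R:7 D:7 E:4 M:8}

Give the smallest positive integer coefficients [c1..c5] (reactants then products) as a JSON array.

Coefficients: [5, 3, 4, 6, 6]

R: 5·6+3·0+4·0+6·2 = 42 | 6·7 = 42
D: 5·1+3·7+4·4+6·0 = 42 | 6·7 = 42
E: 5·0+3·0+4·6+6·0 = 24 | 6·4 = 24
M: 5·2+3·6+4·2+6·2 = 48 | 6·8 = 48
gcd(5,3,4,6,6) = 1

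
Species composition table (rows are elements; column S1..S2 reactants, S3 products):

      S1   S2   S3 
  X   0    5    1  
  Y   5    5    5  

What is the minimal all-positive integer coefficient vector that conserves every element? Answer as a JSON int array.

Coefficients: [4, 1, 5]

X: 4·0+1·5 = 5 | 5·1 = 5
Y: 4·5+1·5 = 25 | 5·5 = 25
gcd(4,1,5) = 1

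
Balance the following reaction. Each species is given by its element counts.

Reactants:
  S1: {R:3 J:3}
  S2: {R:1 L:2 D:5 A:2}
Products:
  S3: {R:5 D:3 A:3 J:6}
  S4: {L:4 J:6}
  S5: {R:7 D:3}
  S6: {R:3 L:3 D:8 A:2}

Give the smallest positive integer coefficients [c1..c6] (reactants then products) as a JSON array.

R: 6·3+5·1 = 23 | 2·5+1·0+1·7+2·3 = 23
L: 6·0+5·2 = 10 | 2·0+1·4+1·0+2·3 = 10
D: 6·0+5·5 = 25 | 2·3+1·0+1·3+2·8 = 25
A: 6·0+5·2 = 10 | 2·3+1·0+1·0+2·2 = 10
J: 6·3+5·0 = 18 | 2·6+1·6+1·0+2·0 = 18
gcd(6,5,2,1,1,2) = 1

Coefficients: [6, 5, 2, 1, 1, 2]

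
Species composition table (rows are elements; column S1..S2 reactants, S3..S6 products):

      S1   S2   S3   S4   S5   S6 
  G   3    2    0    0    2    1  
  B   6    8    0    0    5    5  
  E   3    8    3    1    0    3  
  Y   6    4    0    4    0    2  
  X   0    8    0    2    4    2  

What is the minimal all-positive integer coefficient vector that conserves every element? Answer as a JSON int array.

Coefficients: [1, 3, 5, 3, 3, 3]

G: 1·3+3·2 = 9 | 5·0+3·0+3·2+3·1 = 9
B: 1·6+3·8 = 30 | 5·0+3·0+3·5+3·5 = 30
E: 1·3+3·8 = 27 | 5·3+3·1+3·0+3·3 = 27
Y: 1·6+3·4 = 18 | 5·0+3·4+3·0+3·2 = 18
X: 1·0+3·8 = 24 | 5·0+3·2+3·4+3·2 = 24
gcd(1,3,5,3,3,3) = 1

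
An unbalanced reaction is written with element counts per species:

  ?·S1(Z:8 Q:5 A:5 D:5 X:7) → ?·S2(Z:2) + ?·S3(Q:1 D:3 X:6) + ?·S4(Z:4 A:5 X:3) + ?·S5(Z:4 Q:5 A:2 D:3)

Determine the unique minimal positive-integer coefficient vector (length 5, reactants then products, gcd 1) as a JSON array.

Z: 6·8 = 48 | 6·2+5·0+4·4+5·4 = 48
Q: 6·5 = 30 | 6·0+5·1+4·0+5·5 = 30
A: 6·5 = 30 | 6·0+5·0+4·5+5·2 = 30
D: 6·5 = 30 | 6·0+5·3+4·0+5·3 = 30
X: 6·7 = 42 | 6·0+5·6+4·3+5·0 = 42
gcd(6,6,5,4,5) = 1

Coefficients: [6, 6, 5, 4, 5]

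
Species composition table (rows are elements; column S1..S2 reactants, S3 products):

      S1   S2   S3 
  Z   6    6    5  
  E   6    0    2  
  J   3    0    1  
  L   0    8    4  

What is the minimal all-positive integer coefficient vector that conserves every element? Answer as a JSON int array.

Coefficients: [2, 3, 6]

Z: 2·6+3·6 = 30 | 6·5 = 30
E: 2·6+3·0 = 12 | 6·2 = 12
J: 2·3+3·0 = 6 | 6·1 = 6
L: 2·0+3·8 = 24 | 6·4 = 24
gcd(2,3,6) = 1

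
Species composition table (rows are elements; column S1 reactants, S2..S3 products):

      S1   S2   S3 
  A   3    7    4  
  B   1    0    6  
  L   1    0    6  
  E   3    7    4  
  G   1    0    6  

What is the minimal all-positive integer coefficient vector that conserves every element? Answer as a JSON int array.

A: 6·3 = 18 | 2·7+1·4 = 18
B: 6·1 = 6 | 2·0+1·6 = 6
L: 6·1 = 6 | 2·0+1·6 = 6
E: 6·3 = 18 | 2·7+1·4 = 18
G: 6·1 = 6 | 2·0+1·6 = 6
gcd(6,2,1) = 1

Coefficients: [6, 2, 1]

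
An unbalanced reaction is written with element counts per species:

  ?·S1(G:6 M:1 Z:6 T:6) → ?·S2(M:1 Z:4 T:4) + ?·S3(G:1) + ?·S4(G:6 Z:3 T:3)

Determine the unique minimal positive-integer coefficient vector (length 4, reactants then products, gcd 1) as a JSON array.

G: 3·6 = 18 | 3·0+6·1+2·6 = 18
M: 3·1 = 3 | 3·1+6·0+2·0 = 3
Z: 3·6 = 18 | 3·4+6·0+2·3 = 18
T: 3·6 = 18 | 3·4+6·0+2·3 = 18
gcd(3,3,6,2) = 1

Coefficients: [3, 3, 6, 2]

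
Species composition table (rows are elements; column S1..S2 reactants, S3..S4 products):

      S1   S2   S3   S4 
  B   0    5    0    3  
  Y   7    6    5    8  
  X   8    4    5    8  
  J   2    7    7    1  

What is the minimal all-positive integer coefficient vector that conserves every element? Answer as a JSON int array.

B: 6·0+3·5 = 15 | 4·0+5·3 = 15
Y: 6·7+3·6 = 60 | 4·5+5·8 = 60
X: 6·8+3·4 = 60 | 4·5+5·8 = 60
J: 6·2+3·7 = 33 | 4·7+5·1 = 33
gcd(6,3,4,5) = 1

Coefficients: [6, 3, 4, 5]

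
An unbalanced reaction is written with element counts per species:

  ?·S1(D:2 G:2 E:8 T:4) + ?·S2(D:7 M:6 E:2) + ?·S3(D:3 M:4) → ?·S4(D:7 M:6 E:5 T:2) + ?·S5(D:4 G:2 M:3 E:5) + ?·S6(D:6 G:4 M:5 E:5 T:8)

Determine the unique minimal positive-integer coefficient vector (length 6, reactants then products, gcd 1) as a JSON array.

D: 5·2+5·7+5·3 = 60 | 6·7+3·4+1·6 = 60
G: 5·2+5·0+5·0 = 10 | 6·0+3·2+1·4 = 10
M: 5·0+5·6+5·4 = 50 | 6·6+3·3+1·5 = 50
E: 5·8+5·2+5·0 = 50 | 6·5+3·5+1·5 = 50
T: 5·4+5·0+5·0 = 20 | 6·2+3·0+1·8 = 20
gcd(5,5,5,6,3,1) = 1

Coefficients: [5, 5, 5, 6, 3, 1]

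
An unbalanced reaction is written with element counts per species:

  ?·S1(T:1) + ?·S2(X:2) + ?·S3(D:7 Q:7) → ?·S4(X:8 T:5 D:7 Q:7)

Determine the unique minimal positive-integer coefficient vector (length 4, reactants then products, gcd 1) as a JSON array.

X: 5·0+4·2+1·0 = 8 | 1·8 = 8
T: 5·1+4·0+1·0 = 5 | 1·5 = 5
D: 5·0+4·0+1·7 = 7 | 1·7 = 7
Q: 5·0+4·0+1·7 = 7 | 1·7 = 7
gcd(5,4,1,1) = 1

Coefficients: [5, 4, 1, 1]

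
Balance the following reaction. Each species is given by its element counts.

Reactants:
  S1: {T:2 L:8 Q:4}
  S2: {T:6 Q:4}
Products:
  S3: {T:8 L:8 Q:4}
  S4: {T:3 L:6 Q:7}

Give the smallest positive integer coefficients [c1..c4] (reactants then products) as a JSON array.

Coefficients: [6, 4, 3, 4]

T: 6·2+4·6 = 36 | 3·8+4·3 = 36
L: 6·8+4·0 = 48 | 3·8+4·6 = 48
Q: 6·4+4·4 = 40 | 3·4+4·7 = 40
gcd(6,4,3,4) = 1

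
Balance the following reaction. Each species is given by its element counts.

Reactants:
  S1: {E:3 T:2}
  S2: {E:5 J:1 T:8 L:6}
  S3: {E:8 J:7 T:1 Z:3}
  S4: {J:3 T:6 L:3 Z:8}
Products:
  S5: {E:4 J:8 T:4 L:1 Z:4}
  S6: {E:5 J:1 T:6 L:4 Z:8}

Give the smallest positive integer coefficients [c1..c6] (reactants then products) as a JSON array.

Coefficients: [1, 1, 4, 5, 5, 4]

E: 1·3+1·5+4·8+5·0 = 40 | 5·4+4·5 = 40
J: 1·0+1·1+4·7+5·3 = 44 | 5·8+4·1 = 44
T: 1·2+1·8+4·1+5·6 = 44 | 5·4+4·6 = 44
L: 1·0+1·6+4·0+5·3 = 21 | 5·1+4·4 = 21
Z: 1·0+1·0+4·3+5·8 = 52 | 5·4+4·8 = 52
gcd(1,1,4,5,5,4) = 1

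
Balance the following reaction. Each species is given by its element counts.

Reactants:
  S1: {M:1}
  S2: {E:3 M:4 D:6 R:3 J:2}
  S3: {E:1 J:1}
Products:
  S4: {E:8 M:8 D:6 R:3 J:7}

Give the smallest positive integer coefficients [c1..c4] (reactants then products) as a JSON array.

Coefficients: [4, 1, 5, 1]

E: 4·0+1·3+5·1 = 8 | 1·8 = 8
M: 4·1+1·4+5·0 = 8 | 1·8 = 8
D: 4·0+1·6+5·0 = 6 | 1·6 = 6
R: 4·0+1·3+5·0 = 3 | 1·3 = 3
J: 4·0+1·2+5·1 = 7 | 1·7 = 7
gcd(4,1,5,1) = 1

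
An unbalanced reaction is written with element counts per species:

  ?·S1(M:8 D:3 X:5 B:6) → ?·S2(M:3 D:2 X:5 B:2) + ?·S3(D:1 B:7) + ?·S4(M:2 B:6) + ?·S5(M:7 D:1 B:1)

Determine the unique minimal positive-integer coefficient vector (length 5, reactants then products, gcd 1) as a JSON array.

Coefficients: [6, 6, 2, 1, 4]

M: 6·8 = 48 | 6·3+2·0+1·2+4·7 = 48
D: 6·3 = 18 | 6·2+2·1+1·0+4·1 = 18
X: 6·5 = 30 | 6·5+2·0+1·0+4·0 = 30
B: 6·6 = 36 | 6·2+2·7+1·6+4·1 = 36
gcd(6,6,2,1,4) = 1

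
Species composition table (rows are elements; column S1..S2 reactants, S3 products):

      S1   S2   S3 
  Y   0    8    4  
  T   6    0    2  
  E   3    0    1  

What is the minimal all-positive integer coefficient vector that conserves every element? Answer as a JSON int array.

Y: 2·0+3·8 = 24 | 6·4 = 24
T: 2·6+3·0 = 12 | 6·2 = 12
E: 2·3+3·0 = 6 | 6·1 = 6
gcd(2,3,6) = 1

Coefficients: [2, 3, 6]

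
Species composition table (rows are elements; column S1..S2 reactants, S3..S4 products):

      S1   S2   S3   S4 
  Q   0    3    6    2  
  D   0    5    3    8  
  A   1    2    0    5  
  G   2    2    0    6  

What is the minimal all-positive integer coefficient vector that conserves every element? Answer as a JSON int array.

Coefficients: [3, 6, 2, 3]

Q: 3·0+6·3 = 18 | 2·6+3·2 = 18
D: 3·0+6·5 = 30 | 2·3+3·8 = 30
A: 3·1+6·2 = 15 | 2·0+3·5 = 15
G: 3·2+6·2 = 18 | 2·0+3·6 = 18
gcd(3,6,2,3) = 1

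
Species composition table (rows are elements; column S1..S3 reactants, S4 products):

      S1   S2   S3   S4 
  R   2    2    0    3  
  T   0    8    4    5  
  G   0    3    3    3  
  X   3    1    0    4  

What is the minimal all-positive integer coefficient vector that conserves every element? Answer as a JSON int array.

R: 5·2+1·2+3·0 = 12 | 4·3 = 12
T: 5·0+1·8+3·4 = 20 | 4·5 = 20
G: 5·0+1·3+3·3 = 12 | 4·3 = 12
X: 5·3+1·1+3·0 = 16 | 4·4 = 16
gcd(5,1,3,4) = 1

Coefficients: [5, 1, 3, 4]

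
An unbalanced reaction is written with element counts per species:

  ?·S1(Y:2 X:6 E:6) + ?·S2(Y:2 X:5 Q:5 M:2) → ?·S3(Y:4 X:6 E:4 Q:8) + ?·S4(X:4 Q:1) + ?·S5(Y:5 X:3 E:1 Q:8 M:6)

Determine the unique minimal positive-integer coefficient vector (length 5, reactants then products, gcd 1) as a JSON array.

Coefficients: [1, 6, 1, 6, 2]

Y: 1·2+6·2 = 14 | 1·4+6·0+2·5 = 14
X: 1·6+6·5 = 36 | 1·6+6·4+2·3 = 36
E: 1·6+6·0 = 6 | 1·4+6·0+2·1 = 6
Q: 1·0+6·5 = 30 | 1·8+6·1+2·8 = 30
M: 1·0+6·2 = 12 | 1·0+6·0+2·6 = 12
gcd(1,6,1,6,2) = 1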